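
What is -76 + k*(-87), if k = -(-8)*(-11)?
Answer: 7580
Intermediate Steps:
k = -88 (k = -1*88 = -88)
-76 + k*(-87) = -76 - 88*(-87) = -76 + 7656 = 7580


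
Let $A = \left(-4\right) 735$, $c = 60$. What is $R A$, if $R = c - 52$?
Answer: $-23520$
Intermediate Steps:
$A = -2940$
$R = 8$ ($R = 60 - 52 = 8$)
$R A = 8 \left(-2940\right) = -23520$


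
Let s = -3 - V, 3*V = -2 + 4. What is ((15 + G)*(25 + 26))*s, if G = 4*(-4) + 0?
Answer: 187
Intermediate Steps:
V = ⅔ (V = (-2 + 4)/3 = (⅓)*2 = ⅔ ≈ 0.66667)
G = -16 (G = -16 + 0 = -16)
s = -11/3 (s = -3 - 1*⅔ = -3 - ⅔ = -11/3 ≈ -3.6667)
((15 + G)*(25 + 26))*s = ((15 - 16)*(25 + 26))*(-11/3) = -1*51*(-11/3) = -51*(-11/3) = 187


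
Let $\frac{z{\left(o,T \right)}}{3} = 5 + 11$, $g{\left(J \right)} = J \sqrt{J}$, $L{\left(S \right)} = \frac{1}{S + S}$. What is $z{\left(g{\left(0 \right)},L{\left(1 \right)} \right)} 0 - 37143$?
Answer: $-37143$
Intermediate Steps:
$L{\left(S \right)} = \frac{1}{2 S}$
$g{\left(J \right)} = J^{\frac{3}{2}}$
$z{\left(o,T \right)} = 48$ ($z{\left(o,T \right)} = 3 \left(5 + 11\right) = 3 \cdot 16 = 48$)
$z{\left(g{\left(0 \right)},L{\left(1 \right)} \right)} 0 - 37143 = 48 \cdot 0 - 37143 = 0 - 37143 = -37143$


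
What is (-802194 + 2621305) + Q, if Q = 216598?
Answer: 2035709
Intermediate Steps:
(-802194 + 2621305) + Q = (-802194 + 2621305) + 216598 = 1819111 + 216598 = 2035709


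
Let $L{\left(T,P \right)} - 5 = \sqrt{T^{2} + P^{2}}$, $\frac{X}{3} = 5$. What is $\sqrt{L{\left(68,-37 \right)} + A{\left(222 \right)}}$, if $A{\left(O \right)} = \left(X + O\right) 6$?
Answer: $\sqrt{1427 + \sqrt{5993}} \approx 38.787$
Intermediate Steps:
$X = 15$ ($X = 3 \cdot 5 = 15$)
$L{\left(T,P \right)} = 5 + \sqrt{P^{2} + T^{2}}$ ($L{\left(T,P \right)} = 5 + \sqrt{T^{2} + P^{2}} = 5 + \sqrt{P^{2} + T^{2}}$)
$A{\left(O \right)} = 90 + 6 O$ ($A{\left(O \right)} = \left(15 + O\right) 6 = 90 + 6 O$)
$\sqrt{L{\left(68,-37 \right)} + A{\left(222 \right)}} = \sqrt{\left(5 + \sqrt{\left(-37\right)^{2} + 68^{2}}\right) + \left(90 + 6 \cdot 222\right)} = \sqrt{\left(5 + \sqrt{1369 + 4624}\right) + \left(90 + 1332\right)} = \sqrt{\left(5 + \sqrt{5993}\right) + 1422} = \sqrt{1427 + \sqrt{5993}}$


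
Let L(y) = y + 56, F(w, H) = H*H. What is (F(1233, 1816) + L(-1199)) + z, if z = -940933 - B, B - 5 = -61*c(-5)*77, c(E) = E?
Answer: 2332290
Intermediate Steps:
F(w, H) = H²
B = 23490 (B = 5 - 61*(-5)*77 = 5 + 305*77 = 5 + 23485 = 23490)
L(y) = 56 + y
z = -964423 (z = -940933 - 1*23490 = -940933 - 23490 = -964423)
(F(1233, 1816) + L(-1199)) + z = (1816² + (56 - 1199)) - 964423 = (3297856 - 1143) - 964423 = 3296713 - 964423 = 2332290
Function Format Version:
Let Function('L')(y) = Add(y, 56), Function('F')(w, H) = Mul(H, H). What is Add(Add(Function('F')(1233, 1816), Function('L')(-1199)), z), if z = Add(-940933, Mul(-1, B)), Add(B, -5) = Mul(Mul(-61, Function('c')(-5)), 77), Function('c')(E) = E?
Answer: 2332290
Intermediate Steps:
Function('F')(w, H) = Pow(H, 2)
B = 23490 (B = Add(5, Mul(Mul(-61, -5), 77)) = Add(5, Mul(305, 77)) = Add(5, 23485) = 23490)
Function('L')(y) = Add(56, y)
z = -964423 (z = Add(-940933, Mul(-1, 23490)) = Add(-940933, -23490) = -964423)
Add(Add(Function('F')(1233, 1816), Function('L')(-1199)), z) = Add(Add(Pow(1816, 2), Add(56, -1199)), -964423) = Add(Add(3297856, -1143), -964423) = Add(3296713, -964423) = 2332290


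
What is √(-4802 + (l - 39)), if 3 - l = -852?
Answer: I*√3986 ≈ 63.135*I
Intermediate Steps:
l = 855 (l = 3 - 1*(-852) = 3 + 852 = 855)
√(-4802 + (l - 39)) = √(-4802 + (855 - 39)) = √(-4802 + 816) = √(-3986) = I*√3986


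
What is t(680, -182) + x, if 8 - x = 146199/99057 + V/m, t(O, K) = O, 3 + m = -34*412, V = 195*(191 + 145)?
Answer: 319769502609/462629209 ≈ 691.20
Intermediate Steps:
V = 65520 (V = 195*336 = 65520)
m = -14011 (m = -3 - 34*412 = -3 - 14008 = -14011)
x = 5181640489/462629209 (x = 8 - (146199/99057 + 65520/(-14011)) = 8 - (146199*(1/99057) + 65520*(-1/14011)) = 8 - (48733/33019 - 65520/14011) = 8 - 1*(-1480606817/462629209) = 8 + 1480606817/462629209 = 5181640489/462629209 ≈ 11.200)
t(680, -182) + x = 680 + 5181640489/462629209 = 319769502609/462629209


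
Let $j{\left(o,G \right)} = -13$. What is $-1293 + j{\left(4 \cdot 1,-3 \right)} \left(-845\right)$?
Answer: $9692$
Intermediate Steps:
$-1293 + j{\left(4 \cdot 1,-3 \right)} \left(-845\right) = -1293 - -10985 = -1293 + 10985 = 9692$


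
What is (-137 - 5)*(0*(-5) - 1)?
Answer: 142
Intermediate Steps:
(-137 - 5)*(0*(-5) - 1) = -142*(0 - 1) = -142*(-1) = 142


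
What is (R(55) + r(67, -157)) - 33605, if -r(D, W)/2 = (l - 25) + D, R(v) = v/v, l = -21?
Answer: -33646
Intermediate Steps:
R(v) = 1
r(D, W) = 92 - 2*D (r(D, W) = -2*((-21 - 25) + D) = -2*(-46 + D) = 92 - 2*D)
(R(55) + r(67, -157)) - 33605 = (1 + (92 - 2*67)) - 33605 = (1 + (92 - 134)) - 33605 = (1 - 42) - 33605 = -41 - 33605 = -33646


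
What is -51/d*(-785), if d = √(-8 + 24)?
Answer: 40035/4 ≈ 10009.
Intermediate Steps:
d = 4 (d = √16 = 4)
-51/d*(-785) = -51/4*(-785) = 40035/4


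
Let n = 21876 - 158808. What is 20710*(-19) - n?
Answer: -256558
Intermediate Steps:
n = -136932
20710*(-19) - n = 20710*(-19) - 1*(-136932) = -393490 + 136932 = -256558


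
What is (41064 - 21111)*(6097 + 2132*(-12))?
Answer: -388824111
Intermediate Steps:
(41064 - 21111)*(6097 + 2132*(-12)) = 19953*(6097 - 25584) = 19953*(-19487) = -388824111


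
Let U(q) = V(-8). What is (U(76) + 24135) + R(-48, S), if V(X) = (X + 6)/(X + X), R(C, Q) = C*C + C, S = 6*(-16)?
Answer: 211129/8 ≈ 26391.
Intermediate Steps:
S = -96
R(C, Q) = C + C² (R(C, Q) = C² + C = C + C²)
V(X) = (6 + X)/(2*X) (V(X) = (6 + X)/((2*X)) = (6 + X)*(1/(2*X)) = (6 + X)/(2*X))
U(q) = ⅛ (U(q) = (½)*(6 - 8)/(-8) = (½)*(-⅛)*(-2) = ⅛)
(U(76) + 24135) + R(-48, S) = (⅛ + 24135) - 48*(1 - 48) = 193081/8 - 48*(-47) = 193081/8 + 2256 = 211129/8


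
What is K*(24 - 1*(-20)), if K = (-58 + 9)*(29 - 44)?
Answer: 32340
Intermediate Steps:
K = 735 (K = -49*(-15) = 735)
K*(24 - 1*(-20)) = 735*(24 - 1*(-20)) = 735*(24 + 20) = 735*44 = 32340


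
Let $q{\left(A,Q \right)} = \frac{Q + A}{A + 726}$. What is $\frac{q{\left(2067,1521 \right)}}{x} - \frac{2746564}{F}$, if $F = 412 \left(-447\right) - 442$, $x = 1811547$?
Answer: $\frac{2316109220427862}{155673648371871} \approx 14.878$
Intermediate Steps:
$q{\left(A,Q \right)} = \frac{A + Q}{726 + A}$
$F = -184606$ ($F = -184164 - 442 = -184606$)
$\frac{q{\left(2067,1521 \right)}}{x} - \frac{2746564}{F} = \frac{\frac{1}{726 + 2067} \left(2067 + 1521\right)}{1811547} - \frac{2746564}{-184606} = \frac{1}{2793} \cdot 3588 \cdot \frac{1}{1811547} - - \frac{1373282}{92303} = \frac{1}{2793} \cdot 3588 \cdot \frac{1}{1811547} + \frac{1373282}{92303} = \frac{1196}{931} \cdot \frac{1}{1811547} + \frac{1373282}{92303} = \frac{1196}{1686550257} + \frac{1373282}{92303} = \frac{2316109220427862}{155673648371871}$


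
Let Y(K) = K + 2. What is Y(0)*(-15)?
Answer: -30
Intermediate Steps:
Y(K) = 2 + K
Y(0)*(-15) = (2 + 0)*(-15) = 2*(-15) = -30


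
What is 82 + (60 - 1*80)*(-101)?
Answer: 2102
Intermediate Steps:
82 + (60 - 1*80)*(-101) = 82 + (60 - 80)*(-101) = 82 - 20*(-101) = 82 + 2020 = 2102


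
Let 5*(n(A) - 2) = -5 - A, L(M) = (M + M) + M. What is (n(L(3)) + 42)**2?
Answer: 42436/25 ≈ 1697.4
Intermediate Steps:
L(M) = 3*M (L(M) = 2*M + M = 3*M)
n(A) = 1 - A/5 (n(A) = 2 + (-5 - A)/5 = 2 + (-1 - A/5) = 1 - A/5)
(n(L(3)) + 42)**2 = ((1 - 3*3/5) + 42)**2 = ((1 - 1/5*9) + 42)**2 = ((1 - 9/5) + 42)**2 = (-4/5 + 42)**2 = (206/5)**2 = 42436/25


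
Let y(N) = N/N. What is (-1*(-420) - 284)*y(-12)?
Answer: 136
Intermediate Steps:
y(N) = 1
(-1*(-420) - 284)*y(-12) = (-1*(-420) - 284)*1 = (420 - 284)*1 = 136*1 = 136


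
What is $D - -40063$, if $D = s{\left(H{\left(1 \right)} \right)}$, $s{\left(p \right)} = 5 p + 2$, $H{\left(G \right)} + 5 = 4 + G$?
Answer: $40065$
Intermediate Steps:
$H{\left(G \right)} = -1 + G$ ($H{\left(G \right)} = -5 + \left(4 + G\right) = -1 + G$)
$s{\left(p \right)} = 2 + 5 p$
$D = 2$ ($D = 2 + 5 \left(-1 + 1\right) = 2 + 5 \cdot 0 = 2 + 0 = 2$)
$D - -40063 = 2 - -40063 = 2 + 40063 = 40065$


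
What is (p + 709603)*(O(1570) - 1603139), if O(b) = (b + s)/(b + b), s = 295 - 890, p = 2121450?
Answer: -2850222334475141/628 ≈ -4.5386e+12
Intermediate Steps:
s = -595
O(b) = (-595 + b)/(2*b) (O(b) = (b - 595)/(b + b) = (-595 + b)/((2*b)) = (-595 + b)*(1/(2*b)) = (-595 + b)/(2*b))
(p + 709603)*(O(1570) - 1603139) = (2121450 + 709603)*((1/2)*(-595 + 1570)/1570 - 1603139) = 2831053*((1/2)*(1/1570)*975 - 1603139) = 2831053*(195/628 - 1603139) = 2831053*(-1006771097/628) = -2850222334475141/628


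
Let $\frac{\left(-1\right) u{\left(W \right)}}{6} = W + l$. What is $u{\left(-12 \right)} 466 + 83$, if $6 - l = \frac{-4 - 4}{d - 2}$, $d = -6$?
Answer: $19655$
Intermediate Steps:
$l = 5$ ($l = 6 - \frac{-4 - 4}{-6 - 2} = 6 - - \frac{8}{-8} = 6 - \left(-8\right) \left(- \frac{1}{8}\right) = 6 - 1 = 5$)
$u{\left(W \right)} = -30 - 6 W$ ($u{\left(W \right)} = - 6 \left(W + 5\right) = - 6 \left(5 + W\right) = -30 - 6 W$)
$u{\left(-12 \right)} 466 + 83 = \left(-30 - -72\right) 466 + 83 = \left(-30 + 72\right) 466 + 83 = 42 \cdot 466 + 83 = 19572 + 83 = 19655$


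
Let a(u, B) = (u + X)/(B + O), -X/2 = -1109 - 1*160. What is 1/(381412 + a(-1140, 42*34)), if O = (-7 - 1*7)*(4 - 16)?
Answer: 266/101455825 ≈ 2.6218e-6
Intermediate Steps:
X = 2538 (X = -2*(-1109 - 1*160) = -2*(-1109 - 160) = -2*(-1269) = 2538)
O = 168 (O = (-7 - 7)*(-12) = -14*(-12) = 168)
a(u, B) = (2538 + u)/(168 + B) (a(u, B) = (u + 2538)/(B + 168) = (2538 + u)/(168 + B))
1/(381412 + a(-1140, 42*34)) = 1/(381412 + (2538 - 1140)/(168 + 42*34)) = 1/(381412 + 1398/(168 + 1428)) = 1/(381412 + 1398/1596) = 1/(381412 + (1/1596)*1398) = 1/(381412 + 233/266) = 1/(101455825/266) = 266/101455825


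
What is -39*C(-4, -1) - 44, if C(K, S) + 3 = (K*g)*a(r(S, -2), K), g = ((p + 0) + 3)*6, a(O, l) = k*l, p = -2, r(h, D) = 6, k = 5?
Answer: -18647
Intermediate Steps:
a(O, l) = 5*l
g = 6 (g = ((-2 + 0) + 3)*6 = (-2 + 3)*6 = 1*6 = 6)
C(K, S) = -3 + 30*K**2 (C(K, S) = -3 + (K*6)*(5*K) = -3 + (6*K)*(5*K) = -3 + 30*K**2)
-39*C(-4, -1) - 44 = -39*(-3 + 30*(-4)**2) - 44 = -39*(-3 + 30*16) - 44 = -39*(-3 + 480) - 44 = -39*477 - 44 = -18603 - 44 = -18647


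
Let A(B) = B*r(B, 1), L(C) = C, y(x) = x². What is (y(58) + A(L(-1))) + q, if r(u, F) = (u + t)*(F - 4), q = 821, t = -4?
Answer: 4170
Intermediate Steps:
r(u, F) = (-4 + F)*(-4 + u) (r(u, F) = (u - 4)*(F - 4) = (-4 + u)*(-4 + F) = (-4 + F)*(-4 + u))
A(B) = B*(12 - 3*B) (A(B) = B*(16 - 4*1 - 4*B + 1*B) = B*(16 - 4 - 4*B + B) = B*(12 - 3*B))
(y(58) + A(L(-1))) + q = (58² + 3*(-1)*(4 - 1*(-1))) + 821 = (3364 + 3*(-1)*(4 + 1)) + 821 = (3364 + 3*(-1)*5) + 821 = (3364 - 15) + 821 = 3349 + 821 = 4170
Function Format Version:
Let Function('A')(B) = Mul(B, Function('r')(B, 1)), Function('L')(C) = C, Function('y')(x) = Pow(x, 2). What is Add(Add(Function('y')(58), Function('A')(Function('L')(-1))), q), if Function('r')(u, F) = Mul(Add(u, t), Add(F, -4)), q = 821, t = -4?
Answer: 4170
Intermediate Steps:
Function('r')(u, F) = Mul(Add(-4, F), Add(-4, u)) (Function('r')(u, F) = Mul(Add(u, -4), Add(F, -4)) = Mul(Add(-4, u), Add(-4, F)) = Mul(Add(-4, F), Add(-4, u)))
Function('A')(B) = Mul(B, Add(12, Mul(-3, B))) (Function('A')(B) = Mul(B, Add(16, Mul(-4, 1), Mul(-4, B), Mul(1, B))) = Mul(B, Add(16, -4, Mul(-4, B), B)) = Mul(B, Add(12, Mul(-3, B))))
Add(Add(Function('y')(58), Function('A')(Function('L')(-1))), q) = Add(Add(Pow(58, 2), Mul(3, -1, Add(4, Mul(-1, -1)))), 821) = Add(Add(3364, Mul(3, -1, Add(4, 1))), 821) = Add(Add(3364, Mul(3, -1, 5)), 821) = Add(Add(3364, -15), 821) = Add(3349, 821) = 4170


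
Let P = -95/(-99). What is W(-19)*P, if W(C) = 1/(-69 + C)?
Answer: -95/8712 ≈ -0.010905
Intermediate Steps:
P = 95/99 (P = -95*(-1/99) = 95/99 ≈ 0.95960)
W(-19)*P = (95/99)/(-69 - 19) = (95/99)/(-88) = -1/88*95/99 = -95/8712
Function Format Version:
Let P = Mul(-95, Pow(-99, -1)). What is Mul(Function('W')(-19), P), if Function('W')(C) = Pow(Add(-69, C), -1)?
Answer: Rational(-95, 8712) ≈ -0.010905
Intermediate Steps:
P = Rational(95, 99) (P = Mul(-95, Rational(-1, 99)) = Rational(95, 99) ≈ 0.95960)
Mul(Function('W')(-19), P) = Mul(Pow(Add(-69, -19), -1), Rational(95, 99)) = Mul(Pow(-88, -1), Rational(95, 99)) = Mul(Rational(-1, 88), Rational(95, 99)) = Rational(-95, 8712)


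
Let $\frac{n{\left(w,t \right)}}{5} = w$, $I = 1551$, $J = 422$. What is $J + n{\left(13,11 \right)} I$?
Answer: $101237$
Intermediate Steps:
$n{\left(w,t \right)} = 5 w$
$J + n{\left(13,11 \right)} I = 422 + 5 \cdot 13 \cdot 1551 = 422 + 65 \cdot 1551 = 422 + 100815 = 101237$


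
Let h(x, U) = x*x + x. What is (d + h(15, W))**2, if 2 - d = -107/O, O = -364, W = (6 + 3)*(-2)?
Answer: 7740656361/132496 ≈ 58422.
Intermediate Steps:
W = -18 (W = 9*(-2) = -18)
d = 621/364 (d = 2 - (-107)/(-364) = 2 - (-107)*(-1)/364 = 2 - 1*107/364 = 2 - 107/364 = 621/364 ≈ 1.7060)
h(x, U) = x + x**2 (h(x, U) = x**2 + x = x + x**2)
(d + h(15, W))**2 = (621/364 + 15*(1 + 15))**2 = (621/364 + 15*16)**2 = (621/364 + 240)**2 = (87981/364)**2 = 7740656361/132496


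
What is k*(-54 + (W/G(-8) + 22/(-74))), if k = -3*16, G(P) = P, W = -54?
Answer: 84444/37 ≈ 2282.3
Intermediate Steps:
k = -48
k*(-54 + (W/G(-8) + 22/(-74))) = -48*(-54 + (-54/(-8) + 22/(-74))) = -48*(-54 + (-54*(-⅛) + 22*(-1/74))) = -48*(-54 + (27/4 - 11/37)) = -48*(-54 + 955/148) = -48*(-7037/148) = 84444/37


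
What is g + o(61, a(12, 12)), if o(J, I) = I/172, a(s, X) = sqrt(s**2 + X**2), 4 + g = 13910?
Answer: 13906 + 3*sqrt(2)/43 ≈ 13906.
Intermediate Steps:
g = 13906 (g = -4 + 13910 = 13906)
a(s, X) = sqrt(X**2 + s**2)
o(J, I) = I/172 (o(J, I) = I*(1/172) = I/172)
g + o(61, a(12, 12)) = 13906 + sqrt(12**2 + 12**2)/172 = 13906 + sqrt(144 + 144)/172 = 13906 + sqrt(288)/172 = 13906 + (12*sqrt(2))/172 = 13906 + 3*sqrt(2)/43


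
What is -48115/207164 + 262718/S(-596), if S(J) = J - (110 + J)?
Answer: -27215502201/11394020 ≈ -2388.6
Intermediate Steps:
S(J) = -110 (S(J) = J + (-110 - J) = -110)
-48115/207164 + 262718/S(-596) = -48115/207164 + 262718/(-110) = -48115*1/207164 + 262718*(-1/110) = -48115/207164 - 131359/55 = -27215502201/11394020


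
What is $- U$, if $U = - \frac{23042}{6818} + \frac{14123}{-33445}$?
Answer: $\frac{433465152}{114014005} \approx 3.8019$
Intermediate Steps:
$U = - \frac{433465152}{114014005}$ ($U = \left(-23042\right) \frac{1}{6818} + 14123 \left(- \frac{1}{33445}\right) = - \frac{11521}{3409} - \frac{14123}{33445} = - \frac{433465152}{114014005} \approx -3.8019$)
$- U = \left(-1\right) \left(- \frac{433465152}{114014005}\right) = \frac{433465152}{114014005}$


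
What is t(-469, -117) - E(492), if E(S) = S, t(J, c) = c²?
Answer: 13197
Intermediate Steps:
t(-469, -117) - E(492) = (-117)² - 1*492 = 13689 - 492 = 13197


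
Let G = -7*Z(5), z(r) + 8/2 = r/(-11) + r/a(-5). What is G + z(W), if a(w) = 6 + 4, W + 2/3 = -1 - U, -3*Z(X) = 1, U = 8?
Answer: -193/110 ≈ -1.7545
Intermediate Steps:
Z(X) = -⅓ (Z(X) = -⅓*1 = -⅓)
W = -29/3 (W = -⅔ + (-1 - 1*8) = -⅔ + (-1 - 8) = -⅔ - 9 = -29/3 ≈ -9.6667)
a(w) = 10
z(r) = -4 + r/110 (z(r) = -4 + (r/(-11) + r/10) = -4 + (r*(-1/11) + r*(⅒)) = -4 + (-r/11 + r/10) = -4 + r/110)
G = 7/3 (G = -7*(-⅓) = 7/3 ≈ 2.3333)
G + z(W) = 7/3 + (-4 + (1/110)*(-29/3)) = 7/3 + (-4 - 29/330) = 7/3 - 1349/330 = -193/110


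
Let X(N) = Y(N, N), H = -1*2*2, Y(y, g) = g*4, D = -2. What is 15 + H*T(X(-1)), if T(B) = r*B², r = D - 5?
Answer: 463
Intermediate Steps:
r = -7 (r = -2 - 5 = -7)
Y(y, g) = 4*g
H = -4 (H = -2*2 = -4)
X(N) = 4*N
T(B) = -7*B²
15 + H*T(X(-1)) = 15 - (-28)*(4*(-1))² = 15 - (-28)*(-4)² = 15 - (-28)*16 = 15 - 4*(-112) = 15 + 448 = 463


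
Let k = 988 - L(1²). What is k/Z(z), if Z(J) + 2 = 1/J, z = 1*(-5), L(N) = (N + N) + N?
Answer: -4925/11 ≈ -447.73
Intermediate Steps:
L(N) = 3*N (L(N) = 2*N + N = 3*N)
k = 985 (k = 988 - 3*1² = 988 - 3 = 985)
z = -5
Z(J) = -2 + 1/J
k/Z(z) = 985/(-2 + 1/(-5)) = 985/(-2 - ⅕) = 985/(-11/5) = 985*(-5/11) = -4925/11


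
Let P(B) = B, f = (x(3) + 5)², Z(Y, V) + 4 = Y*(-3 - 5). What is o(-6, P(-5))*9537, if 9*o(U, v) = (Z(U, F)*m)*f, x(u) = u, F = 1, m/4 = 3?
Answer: 35808256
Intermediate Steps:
m = 12 (m = 4*3 = 12)
Z(Y, V) = -4 - 8*Y (Z(Y, V) = -4 + Y*(-3 - 5) = -4 + Y*(-8) = -4 - 8*Y)
f = 64 (f = (3 + 5)² = 8² = 64)
o(U, v) = -1024/3 - 2048*U/3 (o(U, v) = (((-4 - 8*U)*12)*64)/9 = ((-48 - 96*U)*64)/9 = (-3072 - 6144*U)/9 = -1024/3 - 2048*U/3)
o(-6, P(-5))*9537 = (-1024/3 - 2048/3*(-6))*9537 = (-1024/3 + 4096)*9537 = (11264/3)*9537 = 35808256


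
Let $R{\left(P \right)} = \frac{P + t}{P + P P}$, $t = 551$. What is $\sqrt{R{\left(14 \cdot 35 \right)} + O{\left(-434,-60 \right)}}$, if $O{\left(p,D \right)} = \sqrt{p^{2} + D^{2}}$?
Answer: $\frac{\sqrt{5111310 + 2362593800 \sqrt{47989}}}{34370} \approx 20.932$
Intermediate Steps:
$O{\left(p,D \right)} = \sqrt{D^{2} + p^{2}}$
$R{\left(P \right)} = \frac{551 + P}{P + P^{2}}$ ($R{\left(P \right)} = \frac{P + 551}{P + P P} = \frac{551 + P}{P + P^{2}}$)
$\sqrt{R{\left(14 \cdot 35 \right)} + O{\left(-434,-60 \right)}} = \sqrt{\frac{551 + 14 \cdot 35}{14 \cdot 35 \left(1 + 14 \cdot 35\right)} + \sqrt{\left(-60\right)^{2} + \left(-434\right)^{2}}} = \sqrt{\frac{551 + 490}{490 \left(1 + 490\right)} + \sqrt{3600 + 188356}} = \sqrt{\frac{1}{490} \cdot \frac{1}{491} \cdot 1041 + \sqrt{191956}} = \sqrt{\frac{1}{490} \cdot \frac{1}{491} \cdot 1041 + 2 \sqrt{47989}} = \sqrt{\frac{1041}{240590} + 2 \sqrt{47989}}$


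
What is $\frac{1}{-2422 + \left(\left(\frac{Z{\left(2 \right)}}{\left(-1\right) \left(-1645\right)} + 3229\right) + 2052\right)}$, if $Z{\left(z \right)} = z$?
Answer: $\frac{1645}{4703057} \approx 0.00034977$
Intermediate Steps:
$\frac{1}{-2422 + \left(\left(\frac{Z{\left(2 \right)}}{\left(-1\right) \left(-1645\right)} + 3229\right) + 2052\right)} = \frac{1}{-2422 + \left(\left(\frac{2}{\left(-1\right) \left(-1645\right)} + 3229\right) + 2052\right)} = \frac{1}{-2422 + \left(\left(\frac{2}{1645} + 3229\right) + 2052\right)} = \frac{1}{-2422 + \left(\frac{5311707}{1645} + 2052\right)} = \frac{1}{-2422 + \frac{8687247}{1645}} = \frac{1}{\frac{4703057}{1645}} = \frac{1645}{4703057}$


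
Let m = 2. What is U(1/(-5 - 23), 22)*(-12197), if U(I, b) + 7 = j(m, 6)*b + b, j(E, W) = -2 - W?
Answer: 1963717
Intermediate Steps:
U(I, b) = -7 - 7*b (U(I, b) = -7 + ((-2 - 1*6)*b + b) = -7 + ((-2 - 6)*b + b) = -7 + (-8*b + b) = -7 - 7*b)
U(1/(-5 - 23), 22)*(-12197) = (-7 - 7*22)*(-12197) = (-7 - 154)*(-12197) = -161*(-12197) = 1963717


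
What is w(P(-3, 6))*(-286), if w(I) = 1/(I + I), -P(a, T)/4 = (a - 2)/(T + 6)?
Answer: -429/5 ≈ -85.800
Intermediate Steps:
P(a, T) = -4*(-2 + a)/(6 + T) (P(a, T) = -4*(a - 2)/(T + 6) = -4*(-2 + a)/(6 + T))
w(I) = 1/(2*I)
w(P(-3, 6))*(-286) = (1/(2*((4*(2 - 1*(-3))/(6 + 6)))))*(-286) = (1/(2*((4*(2 + 3)/12))))*(-286) = (1/(2*((4*(1/12)*5))))*(-286) = (1/(2*(5/3)))*(-286) = ((1/2)*(3/5))*(-286) = (3/10)*(-286) = -429/5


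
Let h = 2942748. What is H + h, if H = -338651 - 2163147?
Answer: 440950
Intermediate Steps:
H = -2501798
H + h = -2501798 + 2942748 = 440950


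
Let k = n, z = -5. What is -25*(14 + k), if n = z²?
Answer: -975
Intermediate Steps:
n = 25 (n = (-5)² = 25)
k = 25
-25*(14 + k) = -25*(14 + 25) = -25*39 = -975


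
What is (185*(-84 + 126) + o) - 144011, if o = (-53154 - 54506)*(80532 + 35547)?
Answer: -12497201381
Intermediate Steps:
o = -12497065140 (o = -107660*116079 = -12497065140)
(185*(-84 + 126) + o) - 144011 = (185*(-84 + 126) - 12497065140) - 144011 = (185*42 - 12497065140) - 144011 = (7770 - 12497065140) - 144011 = -12497057370 - 144011 = -12497201381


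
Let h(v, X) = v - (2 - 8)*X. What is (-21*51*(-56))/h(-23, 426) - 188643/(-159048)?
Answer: 196409717/7899384 ≈ 24.864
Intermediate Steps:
h(v, X) = v + 6*X (h(v, X) = v - (-6)*X = v + 6*X)
(-21*51*(-56))/h(-23, 426) - 188643/(-159048) = (-21*51*(-56))/(-23 + 6*426) - 188643/(-159048) = (-1071*(-56))/(-23 + 2556) - 188643*(-1/159048) = 59976/2533 + 62881/53016 = 59976*(1/2533) + 62881/53016 = 3528/149 + 62881/53016 = 196409717/7899384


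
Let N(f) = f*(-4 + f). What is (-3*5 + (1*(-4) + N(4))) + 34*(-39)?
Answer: -1345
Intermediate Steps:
(-3*5 + (1*(-4) + N(4))) + 34*(-39) = (-3*5 + (1*(-4) + 4*(-4 + 4))) + 34*(-39) = (-15 + (-4 + 4*0)) - 1326 = (-15 + (-4 + 0)) - 1326 = (-15 - 4) - 1326 = -19 - 1326 = -1345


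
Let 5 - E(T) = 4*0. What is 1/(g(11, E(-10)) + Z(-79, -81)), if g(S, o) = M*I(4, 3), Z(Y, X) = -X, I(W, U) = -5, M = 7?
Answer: 1/46 ≈ 0.021739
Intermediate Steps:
E(T) = 5 (E(T) = 5 - 4*0 = 5 - 1*0 = 5 + 0 = 5)
g(S, o) = -35 (g(S, o) = 7*(-5) = -35)
1/(g(11, E(-10)) + Z(-79, -81)) = 1/(-35 - 1*(-81)) = 1/(-35 + 81) = 1/46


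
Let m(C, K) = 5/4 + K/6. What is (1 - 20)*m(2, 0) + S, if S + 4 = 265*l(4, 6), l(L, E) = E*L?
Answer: 25329/4 ≈ 6332.3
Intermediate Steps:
m(C, K) = 5/4 + K/6 (m(C, K) = 5*(¼) + K*(⅙) = 5/4 + K/6)
S = 6356 (S = -4 + 265*(6*4) = -4 + 265*24 = -4 + 6360 = 6356)
(1 - 20)*m(2, 0) + S = (1 - 20)*(5/4 + (⅙)*0) + 6356 = -19*(5/4 + 0) + 6356 = -19*5/4 + 6356 = -95/4 + 6356 = 25329/4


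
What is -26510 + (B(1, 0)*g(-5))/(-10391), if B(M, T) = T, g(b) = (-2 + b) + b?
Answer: -26510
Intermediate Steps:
g(b) = -2 + 2*b
-26510 + (B(1, 0)*g(-5))/(-10391) = -26510 + (0*(-2 + 2*(-5)))/(-10391) = -26510 + (0*(-2 - 10))*(-1/10391) = -26510 + (0*(-12))*(-1/10391) = -26510 + 0*(-1/10391) = -26510 + 0 = -26510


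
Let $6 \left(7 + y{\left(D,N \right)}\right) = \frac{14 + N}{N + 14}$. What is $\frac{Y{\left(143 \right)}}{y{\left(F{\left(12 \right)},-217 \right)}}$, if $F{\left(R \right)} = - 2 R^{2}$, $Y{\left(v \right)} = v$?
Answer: $- \frac{858}{41} \approx -20.927$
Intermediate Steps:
$y{\left(D,N \right)} = - \frac{41}{6}$ ($y{\left(D,N \right)} = -7 + \frac{\left(14 + N\right) \frac{1}{N + 14}}{6} = -7 + \frac{\left(14 + N\right) \frac{1}{14 + N}}{6} = -7 + \frac{1}{6} \cdot 1 = -7 + \frac{1}{6} = - \frac{41}{6}$)
$\frac{Y{\left(143 \right)}}{y{\left(F{\left(12 \right)},-217 \right)}} = \frac{143}{- \frac{41}{6}} = 143 \left(- \frac{6}{41}\right) = - \frac{858}{41}$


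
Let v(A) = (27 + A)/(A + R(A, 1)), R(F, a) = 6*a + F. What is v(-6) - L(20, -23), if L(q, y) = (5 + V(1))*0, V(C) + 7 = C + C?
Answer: -7/2 ≈ -3.5000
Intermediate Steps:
V(C) = -7 + 2*C (V(C) = -7 + (C + C) = -7 + 2*C)
R(F, a) = F + 6*a
L(q, y) = 0 (L(q, y) = (5 + (-7 + 2*1))*0 = (5 + (-7 + 2))*0 = (5 - 5)*0 = 0*0 = 0)
v(A) = (27 + A)/(6 + 2*A) (v(A) = (27 + A)/(A + (A + 6*1)) = (27 + A)/(A + (A + 6)) = (27 + A)/(A + (6 + A)) = (27 + A)/(6 + 2*A))
v(-6) - L(20, -23) = (27 - 6)/(2*(3 - 6)) - 1*0 = (½)*21/(-3) + 0 = (½)*(-⅓)*21 + 0 = -7/2 + 0 = -7/2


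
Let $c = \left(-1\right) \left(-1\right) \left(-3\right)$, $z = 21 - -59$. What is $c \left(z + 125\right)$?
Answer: $-615$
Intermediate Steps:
$z = 80$ ($z = 21 + 59 = 80$)
$c = -3$ ($c = 1 \left(-3\right) = -3$)
$c \left(z + 125\right) = - 3 \left(80 + 125\right) = \left(-3\right) 205 = -615$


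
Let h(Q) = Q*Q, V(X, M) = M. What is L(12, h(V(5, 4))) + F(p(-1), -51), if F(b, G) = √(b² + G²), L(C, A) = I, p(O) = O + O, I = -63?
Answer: -63 + √2605 ≈ -11.961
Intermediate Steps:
h(Q) = Q²
p(O) = 2*O
L(C, A) = -63
F(b, G) = √(G² + b²)
L(12, h(V(5, 4))) + F(p(-1), -51) = -63 + √((-51)² + (2*(-1))²) = -63 + √(2601 + (-2)²) = -63 + √(2601 + 4) = -63 + √2605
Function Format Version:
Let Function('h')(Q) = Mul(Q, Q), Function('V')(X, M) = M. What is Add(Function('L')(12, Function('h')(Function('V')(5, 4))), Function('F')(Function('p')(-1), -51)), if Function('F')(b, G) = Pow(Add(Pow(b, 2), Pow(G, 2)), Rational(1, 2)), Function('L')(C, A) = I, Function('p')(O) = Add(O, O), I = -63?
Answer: Add(-63, Pow(2605, Rational(1, 2))) ≈ -11.961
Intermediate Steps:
Function('h')(Q) = Pow(Q, 2)
Function('p')(O) = Mul(2, O)
Function('L')(C, A) = -63
Function('F')(b, G) = Pow(Add(Pow(G, 2), Pow(b, 2)), Rational(1, 2))
Add(Function('L')(12, Function('h')(Function('V')(5, 4))), Function('F')(Function('p')(-1), -51)) = Add(-63, Pow(Add(Pow(-51, 2), Pow(Mul(2, -1), 2)), Rational(1, 2))) = Add(-63, Pow(Add(2601, Pow(-2, 2)), Rational(1, 2))) = Add(-63, Pow(Add(2601, 4), Rational(1, 2))) = Add(-63, Pow(2605, Rational(1, 2)))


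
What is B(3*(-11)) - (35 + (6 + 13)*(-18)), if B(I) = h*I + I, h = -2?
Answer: 340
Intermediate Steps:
B(I) = -I (B(I) = -2*I + I = -I)
B(3*(-11)) - (35 + (6 + 13)*(-18)) = -3*(-11) - (35 + (6 + 13)*(-18)) = -1*(-33) - (35 + 19*(-18)) = 33 - (35 - 342) = 33 - 1*(-307) = 33 + 307 = 340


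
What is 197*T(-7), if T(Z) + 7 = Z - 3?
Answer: -3349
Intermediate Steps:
T(Z) = -10 + Z (T(Z) = -7 + (Z - 3) = -7 + (-3 + Z) = -10 + Z)
197*T(-7) = 197*(-10 - 7) = 197*(-17) = -3349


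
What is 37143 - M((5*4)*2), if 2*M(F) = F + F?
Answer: 37103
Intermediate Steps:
M(F) = F (M(F) = (F + F)/2 = (2*F)/2 = F)
37143 - M((5*4)*2) = 37143 - 5*4*2 = 37143 - 20*2 = 37143 - 1*40 = 37143 - 40 = 37103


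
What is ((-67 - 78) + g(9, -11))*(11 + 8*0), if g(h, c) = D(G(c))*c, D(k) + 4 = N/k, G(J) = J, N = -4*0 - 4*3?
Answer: -1243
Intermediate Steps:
N = -12 (N = 0 - 12 = -12)
D(k) = -4 - 12/k
g(h, c) = c*(-4 - 12/c) (g(h, c) = (-4 - 12/c)*c = c*(-4 - 12/c))
((-67 - 78) + g(9, -11))*(11 + 8*0) = ((-67 - 78) + (-12 - 4*(-11)))*(11 + 8*0) = (-145 + (-12 + 44))*(11 + 0) = (-145 + 32)*11 = -113*11 = -1243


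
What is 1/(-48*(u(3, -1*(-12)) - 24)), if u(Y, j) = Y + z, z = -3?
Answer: 1/1152 ≈ 0.00086806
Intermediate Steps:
u(Y, j) = -3 + Y (u(Y, j) = Y - 3 = -3 + Y)
1/(-48*(u(3, -1*(-12)) - 24)) = 1/(-48*((-3 + 3) - 24)) = 1/(-48*(0 - 24)) = 1/(-48*(-24)) = 1/1152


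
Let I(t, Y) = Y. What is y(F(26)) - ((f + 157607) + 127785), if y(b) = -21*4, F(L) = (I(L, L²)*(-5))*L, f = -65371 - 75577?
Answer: -144528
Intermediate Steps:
f = -140948
F(L) = -5*L³ (F(L) = (L²*(-5))*L = (-5*L²)*L = -5*L³)
y(b) = -84
y(F(26)) - ((f + 157607) + 127785) = -84 - ((-140948 + 157607) + 127785) = -84 - (16659 + 127785) = -84 - 1*144444 = -84 - 144444 = -144528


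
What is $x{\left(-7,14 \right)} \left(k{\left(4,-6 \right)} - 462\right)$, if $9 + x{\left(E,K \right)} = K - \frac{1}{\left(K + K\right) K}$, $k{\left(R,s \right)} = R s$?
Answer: $- \frac{476037}{196} \approx -2428.8$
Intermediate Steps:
$x{\left(E,K \right)} = -9 + K - \frac{1}{2 K^{2}}$ ($x{\left(E,K \right)} = -9 + \left(K - \frac{1}{\left(K + K\right) K}\right) = -9 + \left(K - \frac{1}{2 K K}\right) = -9 - \left(- K + \frac{\frac{1}{2} \frac{1}{K}}{K}\right) = -9 + \left(K - \frac{1}{2 K^{2}}\right) = -9 + K - \frac{1}{2 K^{2}}$)
$x{\left(-7,14 \right)} \left(k{\left(4,-6 \right)} - 462\right) = \left(-9 + 14 - \frac{1}{2 \cdot 196}\right) \left(4 \left(-6\right) - 462\right) = \left(-9 + 14 - \frac{1}{392}\right) \left(-24 - 462\right) = \left(-9 + 14 - \frac{1}{392}\right) \left(-486\right) = \frac{1959}{392} \left(-486\right) = - \frac{476037}{196}$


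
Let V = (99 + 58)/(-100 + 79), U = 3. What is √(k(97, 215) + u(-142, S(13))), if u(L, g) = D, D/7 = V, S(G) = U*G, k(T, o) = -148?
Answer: I*√1803/3 ≈ 14.154*I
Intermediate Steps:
V = -157/21 (V = 157/(-21) = 157*(-1/21) = -157/21 ≈ -7.4762)
S(G) = 3*G
D = -157/3 (D = 7*(-157/21) = -157/3 ≈ -52.333)
u(L, g) = -157/3
√(k(97, 215) + u(-142, S(13))) = √(-148 - 157/3) = √(-601/3) = I*√1803/3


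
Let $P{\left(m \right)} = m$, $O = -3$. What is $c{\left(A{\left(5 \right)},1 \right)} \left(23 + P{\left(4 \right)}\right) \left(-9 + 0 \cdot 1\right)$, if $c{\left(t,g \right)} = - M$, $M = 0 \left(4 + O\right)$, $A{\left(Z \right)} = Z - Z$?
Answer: $0$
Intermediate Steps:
$A{\left(Z \right)} = 0$
$M = 0$ ($M = 0 \left(4 - 3\right) = 0 \cdot 1 = 0$)
$c{\left(t,g \right)} = 0$ ($c{\left(t,g \right)} = \left(-1\right) 0 = 0$)
$c{\left(A{\left(5 \right)},1 \right)} \left(23 + P{\left(4 \right)}\right) \left(-9 + 0 \cdot 1\right) = 0 \left(23 + 4\right) \left(-9 + 0 \cdot 1\right) = 0 \cdot 27 \left(-9 + 0\right) = 0 \cdot 27 \left(-9\right) = 0 \left(-243\right) = 0$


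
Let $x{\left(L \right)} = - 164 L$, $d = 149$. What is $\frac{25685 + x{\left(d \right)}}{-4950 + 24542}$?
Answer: $\frac{1249}{19592} \approx 0.063751$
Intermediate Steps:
$\frac{25685 + x{\left(d \right)}}{-4950 + 24542} = \frac{25685 - 24436}{-4950 + 24542} = \frac{25685 - 24436}{19592} = 1249 \cdot \frac{1}{19592} = \frac{1249}{19592}$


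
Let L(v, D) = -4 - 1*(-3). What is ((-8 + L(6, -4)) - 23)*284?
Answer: -9088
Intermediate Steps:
L(v, D) = -1 (L(v, D) = -4 + 3 = -1)
((-8 + L(6, -4)) - 23)*284 = ((-8 - 1) - 23)*284 = (-9 - 23)*284 = -32*284 = -9088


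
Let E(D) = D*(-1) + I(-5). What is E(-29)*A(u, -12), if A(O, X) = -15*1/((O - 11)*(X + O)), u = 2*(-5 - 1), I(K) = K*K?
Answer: -135/92 ≈ -1.4674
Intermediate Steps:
I(K) = K**2
E(D) = 25 - D (E(D) = D*(-1) + (-5)**2 = -D + 25 = 25 - D)
u = -12 (u = 2*(-6) = -12)
A(O, X) = -15/((-11 + O)*(O + X)) (A(O, X) = -15*1/((-11 + O)*(O + X)) = -15/((-11 + O)*(O + X)))
E(-29)*A(u, -12) = (25 - 1*(-29))*(-15/((-12)**2 - 11*(-12) - 11*(-12) - 12*(-12))) = (25 + 29)*(-15/(144 + 132 + 132 + 144)) = 54*(-15/552) = 54*(-15*1/552) = 54*(-5/184) = -135/92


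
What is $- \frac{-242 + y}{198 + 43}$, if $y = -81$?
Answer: $\frac{323}{241} \approx 1.3402$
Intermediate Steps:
$- \frac{-242 + y}{198 + 43} = - \frac{-242 - 81}{198 + 43} = - \frac{-323}{241} = \left(-1\right) \left(- \frac{323}{241}\right) = \frac{323}{241}$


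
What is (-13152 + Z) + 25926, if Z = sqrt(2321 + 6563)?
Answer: 12774 + 2*sqrt(2221) ≈ 12868.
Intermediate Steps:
Z = 2*sqrt(2221) (Z = sqrt(8884) = 2*sqrt(2221) ≈ 94.255)
(-13152 + Z) + 25926 = (-13152 + 2*sqrt(2221)) + 25926 = 12774 + 2*sqrt(2221)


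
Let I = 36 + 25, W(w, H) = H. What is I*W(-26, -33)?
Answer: -2013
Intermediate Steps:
I = 61
I*W(-26, -33) = 61*(-33) = -2013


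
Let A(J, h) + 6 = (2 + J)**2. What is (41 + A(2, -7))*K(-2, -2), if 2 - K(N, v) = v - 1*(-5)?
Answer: -51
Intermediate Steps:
K(N, v) = -3 - v (K(N, v) = 2 - (v - 1*(-5)) = 2 - (v + 5) = 2 - (5 + v) = 2 + (-5 - v) = -3 - v)
A(J, h) = -6 + (2 + J)**2
(41 + A(2, -7))*K(-2, -2) = (41 + (-6 + (2 + 2)**2))*(-3 - 1*(-2)) = (41 + (-6 + 4**2))*(-3 + 2) = (41 + (-6 + 16))*(-1) = (41 + 10)*(-1) = 51*(-1) = -51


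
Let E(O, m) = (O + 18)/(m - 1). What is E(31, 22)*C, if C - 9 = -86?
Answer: -539/3 ≈ -179.67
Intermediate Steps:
C = -77 (C = 9 - 86 = -77)
E(O, m) = (18 + O)/(-1 + m)
E(31, 22)*C = ((18 + 31)/(-1 + 22))*(-77) = (49/21)*(-77) = ((1/21)*49)*(-77) = (7/3)*(-77) = -539/3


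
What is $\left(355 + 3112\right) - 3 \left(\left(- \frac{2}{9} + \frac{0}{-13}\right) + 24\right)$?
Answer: $\frac{10187}{3} \approx 3395.7$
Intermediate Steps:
$\left(355 + 3112\right) - 3 \left(\left(- \frac{2}{9} + \frac{0}{-13}\right) + 24\right) = 3467 - 3 \left(\left(\left(-2\right) \frac{1}{9} + 0 \left(- \frac{1}{13}\right)\right) + 24\right) = 3467 - 3 \left(\left(- \frac{2}{9} + 0\right) + 24\right) = 3467 - 3 \left(- \frac{2}{9} + 24\right) = 3467 - \frac{214}{3} = \frac{10187}{3}$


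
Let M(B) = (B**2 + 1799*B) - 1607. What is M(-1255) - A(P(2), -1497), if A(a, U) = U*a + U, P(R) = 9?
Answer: -669357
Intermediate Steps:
A(a, U) = U + U*a
M(B) = -1607 + B**2 + 1799*B
M(-1255) - A(P(2), -1497) = (-1607 + (-1255)**2 + 1799*(-1255)) - (-1497)*(1 + 9) = (-1607 + 1575025 - 2257745) - (-1497)*10 = -684327 - 1*(-14970) = -684327 + 14970 = -669357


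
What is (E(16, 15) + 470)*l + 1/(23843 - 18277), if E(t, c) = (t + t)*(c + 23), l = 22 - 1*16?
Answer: 56305657/5566 ≈ 10116.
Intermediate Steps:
l = 6 (l = 22 - 16 = 6)
E(t, c) = 2*t*(23 + c) (E(t, c) = (2*t)*(23 + c) = 2*t*(23 + c))
(E(16, 15) + 470)*l + 1/(23843 - 18277) = (2*16*(23 + 15) + 470)*6 + 1/(23843 - 18277) = (2*16*38 + 470)*6 + 1/5566 = (1216 + 470)*6 + 1/5566 = 1686*6 + 1/5566 = 10116 + 1/5566 = 56305657/5566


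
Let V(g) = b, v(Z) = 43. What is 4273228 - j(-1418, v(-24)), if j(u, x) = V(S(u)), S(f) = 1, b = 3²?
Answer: 4273219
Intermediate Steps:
b = 9
V(g) = 9
j(u, x) = 9
4273228 - j(-1418, v(-24)) = 4273228 - 1*9 = 4273228 - 9 = 4273219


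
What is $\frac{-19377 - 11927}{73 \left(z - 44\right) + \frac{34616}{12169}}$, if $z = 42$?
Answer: $\frac{190469188}{871029} \approx 218.67$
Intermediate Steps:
$\frac{-19377 - 11927}{73 \left(z - 44\right) + \frac{34616}{12169}} = \frac{-19377 - 11927}{73 \left(42 - 44\right) + \frac{34616}{12169}} = - \frac{31304}{73 \left(-2\right) + 34616 \cdot \frac{1}{12169}} = - \frac{31304}{-146 + \frac{34616}{12169}} = - \frac{31304}{- \frac{1742058}{12169}} = \left(-31304\right) \left(- \frac{12169}{1742058}\right) = \frac{190469188}{871029}$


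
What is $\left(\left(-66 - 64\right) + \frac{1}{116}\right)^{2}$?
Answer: $\frac{227376241}{13456} \approx 16898.0$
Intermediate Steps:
$\left(\left(-66 - 64\right) + \frac{1}{116}\right)^{2} = \left(-130 + \frac{1}{116}\right)^{2} = \left(- \frac{15079}{116}\right)^{2} = \frac{227376241}{13456}$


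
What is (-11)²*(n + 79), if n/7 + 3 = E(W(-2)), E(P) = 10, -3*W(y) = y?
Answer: 15488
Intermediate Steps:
W(y) = -y/3
n = 49 (n = -21 + 7*10 = -21 + 70 = 49)
(-11)²*(n + 79) = (-11)²*(49 + 79) = 121*128 = 15488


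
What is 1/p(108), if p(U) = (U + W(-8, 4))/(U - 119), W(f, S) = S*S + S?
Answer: -11/128 ≈ -0.085938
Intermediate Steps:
W(f, S) = S + S² (W(f, S) = S² + S = S + S²)
p(U) = (20 + U)/(-119 + U) (p(U) = (U + 4*(1 + 4))/(U - 119) = (U + 4*5)/(-119 + U) = (U + 20)/(-119 + U) = (20 + U)/(-119 + U))
1/p(108) = 1/((20 + 108)/(-119 + 108)) = 1/(128/(-11)) = 1/(-1/11*128) = 1/(-128/11) = -11/128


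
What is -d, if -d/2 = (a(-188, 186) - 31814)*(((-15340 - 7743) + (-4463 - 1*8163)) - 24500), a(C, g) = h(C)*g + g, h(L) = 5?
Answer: 3696591764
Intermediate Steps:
a(C, g) = 6*g (a(C, g) = 5*g + g = 6*g)
d = -3696591764 (d = -2*(6*186 - 31814)*(((-15340 - 7743) + (-4463 - 1*8163)) - 24500) = -2*(1116 - 31814)*((-23083 + (-4463 - 8163)) - 24500) = -(-61396)*((-23083 - 12626) - 24500) = -(-61396)*(-35709 - 24500) = -(-61396)*(-60209) = -2*1848295882 = -3696591764)
-d = -1*(-3696591764) = 3696591764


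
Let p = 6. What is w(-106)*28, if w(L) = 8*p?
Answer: 1344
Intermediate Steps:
w(L) = 48 (w(L) = 8*6 = 48)
w(-106)*28 = 48*28 = 1344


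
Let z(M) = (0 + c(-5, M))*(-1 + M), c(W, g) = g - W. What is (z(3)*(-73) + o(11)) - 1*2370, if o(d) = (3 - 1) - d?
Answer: -3547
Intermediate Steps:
o(d) = 2 - d
z(M) = (-1 + M)*(5 + M) (z(M) = (0 + (M - 1*(-5)))*(-1 + M) = (0 + (M + 5))*(-1 + M) = (0 + (5 + M))*(-1 + M) = (5 + M)*(-1 + M) = (-1 + M)*(5 + M))
(z(3)*(-73) + o(11)) - 1*2370 = (((-1 + 3)*(5 + 3))*(-73) + (2 - 1*11)) - 1*2370 = ((2*8)*(-73) + (2 - 11)) - 2370 = (16*(-73) - 9) - 2370 = (-1168 - 9) - 2370 = -1177 - 2370 = -3547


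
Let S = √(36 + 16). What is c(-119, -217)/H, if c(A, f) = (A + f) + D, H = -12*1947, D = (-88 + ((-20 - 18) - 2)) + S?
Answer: 116/5841 - √13/11682 ≈ 0.019551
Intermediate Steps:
S = 2*√13 (S = √52 = 2*√13 ≈ 7.2111)
D = -128 + 2*√13 (D = (-88 + ((-20 - 18) - 2)) + 2*√13 = (-88 + (-38 - 2)) + 2*√13 = (-88 - 40) + 2*√13 = -128 + 2*√13 ≈ -120.79)
H = -23364
c(A, f) = -128 + A + f + 2*√13 (c(A, f) = (A + f) + (-128 + 2*√13) = -128 + A + f + 2*√13)
c(-119, -217)/H = (-128 - 119 - 217 + 2*√13)/(-23364) = (-464 + 2*√13)*(-1/23364) = 116/5841 - √13/11682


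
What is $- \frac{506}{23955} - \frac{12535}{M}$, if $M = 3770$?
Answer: $- \frac{60436709}{18062070} \approx -3.3461$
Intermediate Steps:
$- \frac{506}{23955} - \frac{12535}{M} = - \frac{506}{23955} - \frac{12535}{3770} = \left(-506\right) \frac{1}{23955} - \frac{2507}{754} = - \frac{506}{23955} - \frac{2507}{754} = - \frac{60436709}{18062070}$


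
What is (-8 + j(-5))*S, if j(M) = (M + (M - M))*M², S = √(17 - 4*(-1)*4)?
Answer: -133*√33 ≈ -764.03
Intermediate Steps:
S = √33 (S = √(17 + 4*4) = √(17 + 16) = √33 ≈ 5.7446)
j(M) = M³ (j(M) = (M + 0)*M² = M*M² = M³)
(-8 + j(-5))*S = (-8 + (-5)³)*√33 = (-8 - 125)*√33 = -133*√33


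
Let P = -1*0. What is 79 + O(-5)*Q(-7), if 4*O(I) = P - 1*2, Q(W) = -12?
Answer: 85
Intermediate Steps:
P = 0
O(I) = -1/2 (O(I) = (0 - 1*2)/4 = (0 - 2)/4 = (1/4)*(-2) = -1/2)
79 + O(-5)*Q(-7) = 79 - 1/2*(-12) = 79 + 6 = 85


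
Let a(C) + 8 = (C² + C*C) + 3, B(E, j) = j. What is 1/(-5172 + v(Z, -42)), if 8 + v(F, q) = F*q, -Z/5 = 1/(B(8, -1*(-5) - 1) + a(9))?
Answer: -23/119110 ≈ -0.00019310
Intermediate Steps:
a(C) = -5 + 2*C² (a(C) = -8 + ((C² + C*C) + 3) = -8 + ((C² + C²) + 3) = -8 + (2*C² + 3) = -8 + (3 + 2*C²) = -5 + 2*C²)
Z = -5/161 (Z = -5/((-1*(-5) - 1) + (-5 + 2*9²)) = -5/((5 - 1) + (-5 + 2*81)) = -5/(4 + (-5 + 162)) = -5/(4 + 157) = -5/161 ≈ -0.031056)
v(F, q) = -8 + F*q
1/(-5172 + v(Z, -42)) = 1/(-5172 + (-8 - 5/161*(-42))) = 1/(-5172 + (-8 + 30/23)) = 1/(-5172 - 154/23) = 1/(-119110/23) = -23/119110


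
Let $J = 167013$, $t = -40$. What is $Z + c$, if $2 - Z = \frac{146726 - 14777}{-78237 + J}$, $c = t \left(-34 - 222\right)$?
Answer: $\frac{11223603}{1096} \approx 10241.0$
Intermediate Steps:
$c = 10240$ ($c = - 40 \left(-34 - 222\right) = \left(-40\right) \left(-256\right) = 10240$)
$Z = \frac{563}{1096}$ ($Z = 2 - \frac{146726 - 14777}{-78237 + 167013} = 2 - \frac{131949}{88776} = 2 - 131949 \cdot \frac{1}{88776} = 2 - \frac{1629}{1096} = \frac{563}{1096} \approx 0.51369$)
$Z + c = \frac{563}{1096} + 10240 = \frac{11223603}{1096}$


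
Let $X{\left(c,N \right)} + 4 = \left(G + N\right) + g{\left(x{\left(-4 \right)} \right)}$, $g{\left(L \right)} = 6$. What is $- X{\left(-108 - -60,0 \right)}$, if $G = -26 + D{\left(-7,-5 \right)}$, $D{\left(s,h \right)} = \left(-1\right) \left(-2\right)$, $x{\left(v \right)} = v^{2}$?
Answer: $22$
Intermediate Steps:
$D{\left(s,h \right)} = 2$
$G = -24$ ($G = -26 + 2 = -24$)
$X{\left(c,N \right)} = -22 + N$ ($X{\left(c,N \right)} = -4 + \left(\left(-24 + N\right) + 6\right) = -4 + \left(-18 + N\right) = -22 + N$)
$- X{\left(-108 - -60,0 \right)} = - (-22 + 0) = \left(-1\right) \left(-22\right) = 22$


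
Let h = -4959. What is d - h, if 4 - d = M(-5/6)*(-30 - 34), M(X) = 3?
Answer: 5155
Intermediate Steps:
d = 196 (d = 4 - 3*(-30 - 34) = 4 - 3*(-64) = 4 - 1*(-192) = 4 + 192 = 196)
d - h = 196 - 1*(-4959) = 196 + 4959 = 5155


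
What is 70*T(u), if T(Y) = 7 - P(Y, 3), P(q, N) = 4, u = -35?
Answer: 210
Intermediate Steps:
T(Y) = 3 (T(Y) = 7 - 1*4 = 7 - 4 = 3)
70*T(u) = 70*3 = 210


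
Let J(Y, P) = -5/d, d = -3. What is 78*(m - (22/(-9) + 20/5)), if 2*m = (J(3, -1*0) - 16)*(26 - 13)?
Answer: -22165/3 ≈ -7388.3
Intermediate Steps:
J(Y, P) = 5/3 (J(Y, P) = -5/(-3) = -5*(-⅓) = 5/3)
m = -559/6 (m = ((5/3 - 16)*(26 - 13))/2 = (-43/3*13)/2 = (½)*(-559/3) = -559/6 ≈ -93.167)
78*(m - (22/(-9) + 20/5)) = 78*(-559/6 - (22/(-9) + 20/5)) = 78*(-559/6 - (22*(-⅑) + 20*(⅕))) = 78*(-559/6 - (-22/9 + 4)) = 78*(-559/6 - 1*14/9) = 78*(-559/6 - 14/9) = 78*(-1705/18) = -22165/3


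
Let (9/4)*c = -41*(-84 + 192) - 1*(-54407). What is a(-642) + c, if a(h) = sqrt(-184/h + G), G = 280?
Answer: 199916/9 + 2*sqrt(7220253)/321 ≈ 22230.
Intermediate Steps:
a(h) = sqrt(280 - 184/h) (a(h) = sqrt(-184/h + 280) = sqrt(280 - 184/h))
c = 199916/9 (c = 4*(-41*(-84 + 192) - 1*(-54407))/9 = 4*(-41*108 + 54407)/9 = 4*(-4428 + 54407)/9 = (4/9)*49979 = 199916/9 ≈ 22213.)
a(-642) + c = 2*sqrt(70 - 46/(-642)) + 199916/9 = 2*sqrt(70 - 46*(-1/642)) + 199916/9 = 2*sqrt(70 + 23/321) + 199916/9 = 2*sqrt(22493/321) + 199916/9 = 2*(sqrt(7220253)/321) + 199916/9 = 2*sqrt(7220253)/321 + 199916/9 = 199916/9 + 2*sqrt(7220253)/321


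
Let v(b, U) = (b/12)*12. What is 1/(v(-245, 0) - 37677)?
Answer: -1/37922 ≈ -2.6370e-5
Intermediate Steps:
v(b, U) = b (v(b, U) = (b*(1/12))*12 = (b/12)*12 = b)
1/(v(-245, 0) - 37677) = 1/(-245 - 37677) = 1/(-37922) = -1/37922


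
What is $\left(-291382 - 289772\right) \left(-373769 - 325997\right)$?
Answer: $406671809964$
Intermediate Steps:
$\left(-291382 - 289772\right) \left(-373769 - 325997\right) = - 581154 \left(-373769 - 325997\right) = \left(-581154\right) \left(-699766\right) = 406671809964$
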